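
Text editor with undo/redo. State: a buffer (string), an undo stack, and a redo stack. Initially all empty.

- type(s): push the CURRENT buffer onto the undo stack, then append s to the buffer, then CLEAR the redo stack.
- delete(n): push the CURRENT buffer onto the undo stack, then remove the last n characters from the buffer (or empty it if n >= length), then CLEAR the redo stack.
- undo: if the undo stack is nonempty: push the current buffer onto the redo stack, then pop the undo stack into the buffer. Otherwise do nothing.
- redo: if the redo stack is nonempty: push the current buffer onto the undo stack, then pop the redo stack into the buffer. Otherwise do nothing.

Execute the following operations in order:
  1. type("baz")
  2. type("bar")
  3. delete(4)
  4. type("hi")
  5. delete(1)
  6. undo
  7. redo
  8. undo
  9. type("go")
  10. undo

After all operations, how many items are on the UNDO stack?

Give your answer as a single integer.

After op 1 (type): buf='baz' undo_depth=1 redo_depth=0
After op 2 (type): buf='bazbar' undo_depth=2 redo_depth=0
After op 3 (delete): buf='ba' undo_depth=3 redo_depth=0
After op 4 (type): buf='bahi' undo_depth=4 redo_depth=0
After op 5 (delete): buf='bah' undo_depth=5 redo_depth=0
After op 6 (undo): buf='bahi' undo_depth=4 redo_depth=1
After op 7 (redo): buf='bah' undo_depth=5 redo_depth=0
After op 8 (undo): buf='bahi' undo_depth=4 redo_depth=1
After op 9 (type): buf='bahigo' undo_depth=5 redo_depth=0
After op 10 (undo): buf='bahi' undo_depth=4 redo_depth=1

Answer: 4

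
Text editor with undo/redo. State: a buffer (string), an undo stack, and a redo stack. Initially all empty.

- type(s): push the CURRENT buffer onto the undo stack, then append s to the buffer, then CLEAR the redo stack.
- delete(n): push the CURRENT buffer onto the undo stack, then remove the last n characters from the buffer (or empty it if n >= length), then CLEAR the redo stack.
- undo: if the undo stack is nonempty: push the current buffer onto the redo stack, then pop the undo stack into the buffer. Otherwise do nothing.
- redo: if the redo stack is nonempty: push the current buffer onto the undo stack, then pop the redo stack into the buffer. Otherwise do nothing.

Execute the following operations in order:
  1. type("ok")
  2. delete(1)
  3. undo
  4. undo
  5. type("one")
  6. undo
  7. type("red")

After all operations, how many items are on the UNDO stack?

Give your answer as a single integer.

Answer: 1

Derivation:
After op 1 (type): buf='ok' undo_depth=1 redo_depth=0
After op 2 (delete): buf='o' undo_depth=2 redo_depth=0
After op 3 (undo): buf='ok' undo_depth=1 redo_depth=1
After op 4 (undo): buf='(empty)' undo_depth=0 redo_depth=2
After op 5 (type): buf='one' undo_depth=1 redo_depth=0
After op 6 (undo): buf='(empty)' undo_depth=0 redo_depth=1
After op 7 (type): buf='red' undo_depth=1 redo_depth=0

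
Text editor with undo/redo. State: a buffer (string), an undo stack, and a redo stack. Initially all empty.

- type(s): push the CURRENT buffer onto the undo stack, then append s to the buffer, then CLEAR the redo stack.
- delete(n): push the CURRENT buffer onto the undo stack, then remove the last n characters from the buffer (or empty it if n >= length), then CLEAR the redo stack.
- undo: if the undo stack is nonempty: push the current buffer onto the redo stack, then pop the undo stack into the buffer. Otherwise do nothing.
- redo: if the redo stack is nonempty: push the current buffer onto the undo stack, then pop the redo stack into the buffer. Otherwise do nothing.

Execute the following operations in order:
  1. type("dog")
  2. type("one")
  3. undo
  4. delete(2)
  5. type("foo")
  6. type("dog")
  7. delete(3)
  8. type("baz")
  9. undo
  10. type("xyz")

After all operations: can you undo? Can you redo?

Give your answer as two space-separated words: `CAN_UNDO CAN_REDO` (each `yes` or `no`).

After op 1 (type): buf='dog' undo_depth=1 redo_depth=0
After op 2 (type): buf='dogone' undo_depth=2 redo_depth=0
After op 3 (undo): buf='dog' undo_depth=1 redo_depth=1
After op 4 (delete): buf='d' undo_depth=2 redo_depth=0
After op 5 (type): buf='dfoo' undo_depth=3 redo_depth=0
After op 6 (type): buf='dfoodog' undo_depth=4 redo_depth=0
After op 7 (delete): buf='dfoo' undo_depth=5 redo_depth=0
After op 8 (type): buf='dfoobaz' undo_depth=6 redo_depth=0
After op 9 (undo): buf='dfoo' undo_depth=5 redo_depth=1
After op 10 (type): buf='dfooxyz' undo_depth=6 redo_depth=0

Answer: yes no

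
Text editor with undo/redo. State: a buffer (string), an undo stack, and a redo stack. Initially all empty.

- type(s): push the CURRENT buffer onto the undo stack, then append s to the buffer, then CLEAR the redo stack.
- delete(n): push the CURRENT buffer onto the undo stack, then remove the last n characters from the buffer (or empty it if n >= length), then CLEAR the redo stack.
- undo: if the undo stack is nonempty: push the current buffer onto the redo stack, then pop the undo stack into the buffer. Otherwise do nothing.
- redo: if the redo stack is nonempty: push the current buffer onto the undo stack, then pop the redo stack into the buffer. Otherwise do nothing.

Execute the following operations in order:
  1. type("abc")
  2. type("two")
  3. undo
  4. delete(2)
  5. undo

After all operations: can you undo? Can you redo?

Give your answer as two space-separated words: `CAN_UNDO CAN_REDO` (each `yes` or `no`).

Answer: yes yes

Derivation:
After op 1 (type): buf='abc' undo_depth=1 redo_depth=0
After op 2 (type): buf='abctwo' undo_depth=2 redo_depth=0
After op 3 (undo): buf='abc' undo_depth=1 redo_depth=1
After op 4 (delete): buf='a' undo_depth=2 redo_depth=0
After op 5 (undo): buf='abc' undo_depth=1 redo_depth=1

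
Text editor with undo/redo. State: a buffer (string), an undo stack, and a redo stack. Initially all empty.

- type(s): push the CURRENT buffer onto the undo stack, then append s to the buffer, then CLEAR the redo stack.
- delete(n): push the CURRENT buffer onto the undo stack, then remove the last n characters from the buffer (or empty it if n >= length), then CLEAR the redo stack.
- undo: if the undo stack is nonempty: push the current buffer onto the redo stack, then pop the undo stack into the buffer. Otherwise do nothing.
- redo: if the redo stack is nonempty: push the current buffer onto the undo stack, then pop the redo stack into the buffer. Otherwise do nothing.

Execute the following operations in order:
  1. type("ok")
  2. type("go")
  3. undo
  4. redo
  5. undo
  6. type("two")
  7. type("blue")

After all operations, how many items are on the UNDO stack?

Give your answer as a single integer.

After op 1 (type): buf='ok' undo_depth=1 redo_depth=0
After op 2 (type): buf='okgo' undo_depth=2 redo_depth=0
After op 3 (undo): buf='ok' undo_depth=1 redo_depth=1
After op 4 (redo): buf='okgo' undo_depth=2 redo_depth=0
After op 5 (undo): buf='ok' undo_depth=1 redo_depth=1
After op 6 (type): buf='oktwo' undo_depth=2 redo_depth=0
After op 7 (type): buf='oktwoblue' undo_depth=3 redo_depth=0

Answer: 3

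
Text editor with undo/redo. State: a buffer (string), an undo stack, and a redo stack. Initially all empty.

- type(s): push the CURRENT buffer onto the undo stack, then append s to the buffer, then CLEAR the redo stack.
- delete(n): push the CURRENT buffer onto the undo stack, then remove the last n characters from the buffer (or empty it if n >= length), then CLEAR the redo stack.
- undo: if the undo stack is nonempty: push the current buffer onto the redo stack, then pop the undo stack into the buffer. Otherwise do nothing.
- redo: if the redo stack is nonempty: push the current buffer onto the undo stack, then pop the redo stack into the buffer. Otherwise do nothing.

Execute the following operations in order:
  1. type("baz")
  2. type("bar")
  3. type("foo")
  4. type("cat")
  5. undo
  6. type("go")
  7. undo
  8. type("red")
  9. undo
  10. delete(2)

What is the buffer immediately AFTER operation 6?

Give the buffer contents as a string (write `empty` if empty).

After op 1 (type): buf='baz' undo_depth=1 redo_depth=0
After op 2 (type): buf='bazbar' undo_depth=2 redo_depth=0
After op 3 (type): buf='bazbarfoo' undo_depth=3 redo_depth=0
After op 4 (type): buf='bazbarfoocat' undo_depth=4 redo_depth=0
After op 5 (undo): buf='bazbarfoo' undo_depth=3 redo_depth=1
After op 6 (type): buf='bazbarfoogo' undo_depth=4 redo_depth=0

Answer: bazbarfoogo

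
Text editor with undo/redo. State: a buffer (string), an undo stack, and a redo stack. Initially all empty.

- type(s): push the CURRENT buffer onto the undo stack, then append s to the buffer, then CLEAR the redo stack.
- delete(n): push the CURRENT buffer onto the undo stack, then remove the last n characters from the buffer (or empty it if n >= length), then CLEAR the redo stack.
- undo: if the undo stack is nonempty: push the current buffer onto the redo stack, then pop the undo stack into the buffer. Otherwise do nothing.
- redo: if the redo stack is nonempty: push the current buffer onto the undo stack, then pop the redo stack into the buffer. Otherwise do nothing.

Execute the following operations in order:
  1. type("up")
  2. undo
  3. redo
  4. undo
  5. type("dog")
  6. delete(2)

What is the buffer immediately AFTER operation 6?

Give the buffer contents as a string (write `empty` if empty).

Answer: d

Derivation:
After op 1 (type): buf='up' undo_depth=1 redo_depth=0
After op 2 (undo): buf='(empty)' undo_depth=0 redo_depth=1
After op 3 (redo): buf='up' undo_depth=1 redo_depth=0
After op 4 (undo): buf='(empty)' undo_depth=0 redo_depth=1
After op 5 (type): buf='dog' undo_depth=1 redo_depth=0
After op 6 (delete): buf='d' undo_depth=2 redo_depth=0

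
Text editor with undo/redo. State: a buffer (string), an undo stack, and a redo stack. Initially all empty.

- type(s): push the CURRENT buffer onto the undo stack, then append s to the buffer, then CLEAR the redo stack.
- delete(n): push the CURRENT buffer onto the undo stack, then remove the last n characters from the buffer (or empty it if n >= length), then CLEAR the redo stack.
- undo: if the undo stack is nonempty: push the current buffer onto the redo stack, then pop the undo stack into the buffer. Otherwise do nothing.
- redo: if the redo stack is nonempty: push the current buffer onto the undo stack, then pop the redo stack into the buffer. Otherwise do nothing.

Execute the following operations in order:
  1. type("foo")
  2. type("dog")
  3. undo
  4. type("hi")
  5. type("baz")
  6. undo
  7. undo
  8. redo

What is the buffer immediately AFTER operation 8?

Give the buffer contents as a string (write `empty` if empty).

Answer: foohi

Derivation:
After op 1 (type): buf='foo' undo_depth=1 redo_depth=0
After op 2 (type): buf='foodog' undo_depth=2 redo_depth=0
After op 3 (undo): buf='foo' undo_depth=1 redo_depth=1
After op 4 (type): buf='foohi' undo_depth=2 redo_depth=0
After op 5 (type): buf='foohibaz' undo_depth=3 redo_depth=0
After op 6 (undo): buf='foohi' undo_depth=2 redo_depth=1
After op 7 (undo): buf='foo' undo_depth=1 redo_depth=2
After op 8 (redo): buf='foohi' undo_depth=2 redo_depth=1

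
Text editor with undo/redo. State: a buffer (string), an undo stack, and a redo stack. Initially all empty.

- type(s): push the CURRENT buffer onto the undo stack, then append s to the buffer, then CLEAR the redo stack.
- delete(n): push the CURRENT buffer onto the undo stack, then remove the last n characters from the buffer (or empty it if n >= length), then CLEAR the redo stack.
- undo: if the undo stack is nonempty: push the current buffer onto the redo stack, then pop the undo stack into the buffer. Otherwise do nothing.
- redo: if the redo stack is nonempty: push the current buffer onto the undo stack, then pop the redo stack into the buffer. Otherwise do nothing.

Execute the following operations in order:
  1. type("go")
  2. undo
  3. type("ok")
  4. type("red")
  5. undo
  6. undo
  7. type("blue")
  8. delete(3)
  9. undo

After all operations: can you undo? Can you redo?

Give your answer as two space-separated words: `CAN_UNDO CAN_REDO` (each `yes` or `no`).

After op 1 (type): buf='go' undo_depth=1 redo_depth=0
After op 2 (undo): buf='(empty)' undo_depth=0 redo_depth=1
After op 3 (type): buf='ok' undo_depth=1 redo_depth=0
After op 4 (type): buf='okred' undo_depth=2 redo_depth=0
After op 5 (undo): buf='ok' undo_depth=1 redo_depth=1
After op 6 (undo): buf='(empty)' undo_depth=0 redo_depth=2
After op 7 (type): buf='blue' undo_depth=1 redo_depth=0
After op 8 (delete): buf='b' undo_depth=2 redo_depth=0
After op 9 (undo): buf='blue' undo_depth=1 redo_depth=1

Answer: yes yes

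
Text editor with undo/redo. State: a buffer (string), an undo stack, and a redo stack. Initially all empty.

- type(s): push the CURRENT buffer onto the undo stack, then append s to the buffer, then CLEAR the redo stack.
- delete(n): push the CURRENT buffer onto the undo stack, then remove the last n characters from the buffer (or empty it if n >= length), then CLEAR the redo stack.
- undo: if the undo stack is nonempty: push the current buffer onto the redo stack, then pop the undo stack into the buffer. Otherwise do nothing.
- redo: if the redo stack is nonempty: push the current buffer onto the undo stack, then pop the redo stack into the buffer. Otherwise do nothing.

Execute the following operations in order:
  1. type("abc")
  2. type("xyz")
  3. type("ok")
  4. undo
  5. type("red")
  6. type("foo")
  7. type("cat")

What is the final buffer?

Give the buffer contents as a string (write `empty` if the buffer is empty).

Answer: abcxyzredfoocat

Derivation:
After op 1 (type): buf='abc' undo_depth=1 redo_depth=0
After op 2 (type): buf='abcxyz' undo_depth=2 redo_depth=0
After op 3 (type): buf='abcxyzok' undo_depth=3 redo_depth=0
After op 4 (undo): buf='abcxyz' undo_depth=2 redo_depth=1
After op 5 (type): buf='abcxyzred' undo_depth=3 redo_depth=0
After op 6 (type): buf='abcxyzredfoo' undo_depth=4 redo_depth=0
After op 7 (type): buf='abcxyzredfoocat' undo_depth=5 redo_depth=0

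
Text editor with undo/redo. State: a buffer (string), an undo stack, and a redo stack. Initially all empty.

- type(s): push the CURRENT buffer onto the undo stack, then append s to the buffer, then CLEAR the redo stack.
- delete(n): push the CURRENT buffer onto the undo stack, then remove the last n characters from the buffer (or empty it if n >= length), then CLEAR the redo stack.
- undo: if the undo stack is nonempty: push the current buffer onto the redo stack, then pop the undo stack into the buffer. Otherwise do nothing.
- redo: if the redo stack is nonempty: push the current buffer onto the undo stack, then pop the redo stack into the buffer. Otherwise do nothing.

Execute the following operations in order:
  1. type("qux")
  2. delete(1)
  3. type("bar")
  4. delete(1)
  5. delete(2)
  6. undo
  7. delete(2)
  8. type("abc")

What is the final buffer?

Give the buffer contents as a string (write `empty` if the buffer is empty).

After op 1 (type): buf='qux' undo_depth=1 redo_depth=0
After op 2 (delete): buf='qu' undo_depth=2 redo_depth=0
After op 3 (type): buf='qubar' undo_depth=3 redo_depth=0
After op 4 (delete): buf='quba' undo_depth=4 redo_depth=0
After op 5 (delete): buf='qu' undo_depth=5 redo_depth=0
After op 6 (undo): buf='quba' undo_depth=4 redo_depth=1
After op 7 (delete): buf='qu' undo_depth=5 redo_depth=0
After op 8 (type): buf='quabc' undo_depth=6 redo_depth=0

Answer: quabc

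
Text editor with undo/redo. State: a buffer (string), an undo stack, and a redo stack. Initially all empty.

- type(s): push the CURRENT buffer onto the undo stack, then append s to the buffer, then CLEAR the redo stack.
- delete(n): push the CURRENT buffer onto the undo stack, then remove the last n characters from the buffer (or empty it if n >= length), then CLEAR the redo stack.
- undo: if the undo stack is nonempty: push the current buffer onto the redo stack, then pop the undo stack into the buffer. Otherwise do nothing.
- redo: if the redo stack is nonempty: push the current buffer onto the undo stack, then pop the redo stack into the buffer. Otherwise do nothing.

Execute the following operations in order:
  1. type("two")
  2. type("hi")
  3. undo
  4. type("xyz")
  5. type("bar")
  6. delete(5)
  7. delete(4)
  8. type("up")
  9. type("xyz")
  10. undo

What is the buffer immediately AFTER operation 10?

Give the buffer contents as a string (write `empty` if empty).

Answer: up

Derivation:
After op 1 (type): buf='two' undo_depth=1 redo_depth=0
After op 2 (type): buf='twohi' undo_depth=2 redo_depth=0
After op 3 (undo): buf='two' undo_depth=1 redo_depth=1
After op 4 (type): buf='twoxyz' undo_depth=2 redo_depth=0
After op 5 (type): buf='twoxyzbar' undo_depth=3 redo_depth=0
After op 6 (delete): buf='twox' undo_depth=4 redo_depth=0
After op 7 (delete): buf='(empty)' undo_depth=5 redo_depth=0
After op 8 (type): buf='up' undo_depth=6 redo_depth=0
After op 9 (type): buf='upxyz' undo_depth=7 redo_depth=0
After op 10 (undo): buf='up' undo_depth=6 redo_depth=1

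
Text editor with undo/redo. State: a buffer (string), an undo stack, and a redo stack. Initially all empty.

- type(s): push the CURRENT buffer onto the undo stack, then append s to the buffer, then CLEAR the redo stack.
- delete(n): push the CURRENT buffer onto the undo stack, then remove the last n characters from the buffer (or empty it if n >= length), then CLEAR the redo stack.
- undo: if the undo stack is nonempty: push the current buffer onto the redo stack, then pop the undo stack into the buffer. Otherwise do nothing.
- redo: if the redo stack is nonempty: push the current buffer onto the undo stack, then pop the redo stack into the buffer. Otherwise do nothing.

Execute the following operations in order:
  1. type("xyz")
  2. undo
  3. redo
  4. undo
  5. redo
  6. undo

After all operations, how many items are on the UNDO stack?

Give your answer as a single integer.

Answer: 0

Derivation:
After op 1 (type): buf='xyz' undo_depth=1 redo_depth=0
After op 2 (undo): buf='(empty)' undo_depth=0 redo_depth=1
After op 3 (redo): buf='xyz' undo_depth=1 redo_depth=0
After op 4 (undo): buf='(empty)' undo_depth=0 redo_depth=1
After op 5 (redo): buf='xyz' undo_depth=1 redo_depth=0
After op 6 (undo): buf='(empty)' undo_depth=0 redo_depth=1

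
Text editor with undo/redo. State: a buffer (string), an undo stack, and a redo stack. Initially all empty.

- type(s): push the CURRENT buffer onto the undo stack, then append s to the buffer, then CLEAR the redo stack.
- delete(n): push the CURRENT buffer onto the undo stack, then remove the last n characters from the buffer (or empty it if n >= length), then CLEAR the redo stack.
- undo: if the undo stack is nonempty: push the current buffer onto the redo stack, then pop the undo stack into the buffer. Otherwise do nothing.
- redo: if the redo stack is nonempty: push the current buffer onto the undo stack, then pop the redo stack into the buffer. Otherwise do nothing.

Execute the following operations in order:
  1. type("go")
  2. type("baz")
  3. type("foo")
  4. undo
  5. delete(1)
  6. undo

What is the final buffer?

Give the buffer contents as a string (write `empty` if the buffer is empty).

After op 1 (type): buf='go' undo_depth=1 redo_depth=0
After op 2 (type): buf='gobaz' undo_depth=2 redo_depth=0
After op 3 (type): buf='gobazfoo' undo_depth=3 redo_depth=0
After op 4 (undo): buf='gobaz' undo_depth=2 redo_depth=1
After op 5 (delete): buf='goba' undo_depth=3 redo_depth=0
After op 6 (undo): buf='gobaz' undo_depth=2 redo_depth=1

Answer: gobaz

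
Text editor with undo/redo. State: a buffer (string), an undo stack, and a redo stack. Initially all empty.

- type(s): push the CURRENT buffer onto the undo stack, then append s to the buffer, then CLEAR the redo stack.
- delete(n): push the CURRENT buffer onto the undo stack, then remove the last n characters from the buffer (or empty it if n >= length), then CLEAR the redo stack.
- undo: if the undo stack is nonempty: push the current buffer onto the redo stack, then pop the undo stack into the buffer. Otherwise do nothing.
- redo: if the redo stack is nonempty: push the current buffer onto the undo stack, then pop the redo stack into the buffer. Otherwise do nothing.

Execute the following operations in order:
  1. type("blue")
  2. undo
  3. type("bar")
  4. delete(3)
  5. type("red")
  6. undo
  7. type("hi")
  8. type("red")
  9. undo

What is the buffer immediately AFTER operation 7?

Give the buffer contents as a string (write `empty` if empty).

Answer: hi

Derivation:
After op 1 (type): buf='blue' undo_depth=1 redo_depth=0
After op 2 (undo): buf='(empty)' undo_depth=0 redo_depth=1
After op 3 (type): buf='bar' undo_depth=1 redo_depth=0
After op 4 (delete): buf='(empty)' undo_depth=2 redo_depth=0
After op 5 (type): buf='red' undo_depth=3 redo_depth=0
After op 6 (undo): buf='(empty)' undo_depth=2 redo_depth=1
After op 7 (type): buf='hi' undo_depth=3 redo_depth=0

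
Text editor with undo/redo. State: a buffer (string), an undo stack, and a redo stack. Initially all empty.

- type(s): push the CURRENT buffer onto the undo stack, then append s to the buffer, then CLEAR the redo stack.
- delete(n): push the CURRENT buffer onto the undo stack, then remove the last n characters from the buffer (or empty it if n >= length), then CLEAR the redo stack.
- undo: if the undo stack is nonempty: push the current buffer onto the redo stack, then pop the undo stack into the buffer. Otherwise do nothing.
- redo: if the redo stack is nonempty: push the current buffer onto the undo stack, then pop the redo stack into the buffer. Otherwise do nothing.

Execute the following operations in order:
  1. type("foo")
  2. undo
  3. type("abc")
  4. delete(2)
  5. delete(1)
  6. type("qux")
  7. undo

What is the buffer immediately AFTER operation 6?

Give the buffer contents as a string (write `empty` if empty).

After op 1 (type): buf='foo' undo_depth=1 redo_depth=0
After op 2 (undo): buf='(empty)' undo_depth=0 redo_depth=1
After op 3 (type): buf='abc' undo_depth=1 redo_depth=0
After op 4 (delete): buf='a' undo_depth=2 redo_depth=0
After op 5 (delete): buf='(empty)' undo_depth=3 redo_depth=0
After op 6 (type): buf='qux' undo_depth=4 redo_depth=0

Answer: qux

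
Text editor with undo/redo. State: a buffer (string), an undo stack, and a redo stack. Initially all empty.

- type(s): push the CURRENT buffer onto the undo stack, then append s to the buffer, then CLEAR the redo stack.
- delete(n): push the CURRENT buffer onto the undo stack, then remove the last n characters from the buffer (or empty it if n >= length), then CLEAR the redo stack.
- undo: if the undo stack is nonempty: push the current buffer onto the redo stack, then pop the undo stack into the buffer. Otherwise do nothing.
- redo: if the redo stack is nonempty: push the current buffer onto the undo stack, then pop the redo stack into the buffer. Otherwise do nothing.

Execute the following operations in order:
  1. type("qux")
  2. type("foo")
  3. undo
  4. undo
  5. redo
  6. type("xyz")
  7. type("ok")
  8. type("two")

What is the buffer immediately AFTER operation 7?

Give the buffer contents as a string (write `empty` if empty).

After op 1 (type): buf='qux' undo_depth=1 redo_depth=0
After op 2 (type): buf='quxfoo' undo_depth=2 redo_depth=0
After op 3 (undo): buf='qux' undo_depth=1 redo_depth=1
After op 4 (undo): buf='(empty)' undo_depth=0 redo_depth=2
After op 5 (redo): buf='qux' undo_depth=1 redo_depth=1
After op 6 (type): buf='quxxyz' undo_depth=2 redo_depth=0
After op 7 (type): buf='quxxyzok' undo_depth=3 redo_depth=0

Answer: quxxyzok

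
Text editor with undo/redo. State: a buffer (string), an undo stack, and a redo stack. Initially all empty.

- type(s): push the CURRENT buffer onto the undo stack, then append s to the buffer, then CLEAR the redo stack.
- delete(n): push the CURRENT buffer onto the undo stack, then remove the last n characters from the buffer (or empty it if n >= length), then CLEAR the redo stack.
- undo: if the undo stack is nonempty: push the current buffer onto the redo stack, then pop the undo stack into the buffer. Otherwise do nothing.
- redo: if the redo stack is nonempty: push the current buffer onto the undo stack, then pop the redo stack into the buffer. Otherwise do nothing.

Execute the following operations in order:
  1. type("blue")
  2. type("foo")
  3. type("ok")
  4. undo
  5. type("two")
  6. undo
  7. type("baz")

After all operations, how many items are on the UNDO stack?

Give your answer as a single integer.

Answer: 3

Derivation:
After op 1 (type): buf='blue' undo_depth=1 redo_depth=0
After op 2 (type): buf='bluefoo' undo_depth=2 redo_depth=0
After op 3 (type): buf='bluefoook' undo_depth=3 redo_depth=0
After op 4 (undo): buf='bluefoo' undo_depth=2 redo_depth=1
After op 5 (type): buf='bluefootwo' undo_depth=3 redo_depth=0
After op 6 (undo): buf='bluefoo' undo_depth=2 redo_depth=1
After op 7 (type): buf='bluefoobaz' undo_depth=3 redo_depth=0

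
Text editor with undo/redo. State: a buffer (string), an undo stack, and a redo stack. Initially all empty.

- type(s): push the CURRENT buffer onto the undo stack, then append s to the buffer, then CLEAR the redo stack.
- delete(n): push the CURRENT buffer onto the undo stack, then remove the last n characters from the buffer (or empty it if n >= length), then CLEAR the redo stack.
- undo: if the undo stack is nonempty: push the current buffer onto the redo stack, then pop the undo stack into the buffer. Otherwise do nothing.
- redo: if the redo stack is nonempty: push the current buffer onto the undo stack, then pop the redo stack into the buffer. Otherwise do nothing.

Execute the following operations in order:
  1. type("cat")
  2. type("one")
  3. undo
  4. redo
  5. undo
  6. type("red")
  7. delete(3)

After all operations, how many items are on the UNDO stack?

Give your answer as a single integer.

Answer: 3

Derivation:
After op 1 (type): buf='cat' undo_depth=1 redo_depth=0
After op 2 (type): buf='catone' undo_depth=2 redo_depth=0
After op 3 (undo): buf='cat' undo_depth=1 redo_depth=1
After op 4 (redo): buf='catone' undo_depth=2 redo_depth=0
After op 5 (undo): buf='cat' undo_depth=1 redo_depth=1
After op 6 (type): buf='catred' undo_depth=2 redo_depth=0
After op 7 (delete): buf='cat' undo_depth=3 redo_depth=0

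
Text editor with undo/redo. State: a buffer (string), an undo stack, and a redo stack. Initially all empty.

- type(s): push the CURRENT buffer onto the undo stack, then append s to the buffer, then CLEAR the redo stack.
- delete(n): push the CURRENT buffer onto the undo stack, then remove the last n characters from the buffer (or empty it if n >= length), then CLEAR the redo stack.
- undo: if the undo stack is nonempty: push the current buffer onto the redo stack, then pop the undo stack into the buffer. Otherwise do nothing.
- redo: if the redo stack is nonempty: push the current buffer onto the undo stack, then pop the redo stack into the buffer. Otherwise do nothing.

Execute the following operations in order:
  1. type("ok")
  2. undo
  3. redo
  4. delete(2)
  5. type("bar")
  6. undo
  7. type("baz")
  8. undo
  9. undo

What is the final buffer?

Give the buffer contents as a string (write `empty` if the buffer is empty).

Answer: ok

Derivation:
After op 1 (type): buf='ok' undo_depth=1 redo_depth=0
After op 2 (undo): buf='(empty)' undo_depth=0 redo_depth=1
After op 3 (redo): buf='ok' undo_depth=1 redo_depth=0
After op 4 (delete): buf='(empty)' undo_depth=2 redo_depth=0
After op 5 (type): buf='bar' undo_depth=3 redo_depth=0
After op 6 (undo): buf='(empty)' undo_depth=2 redo_depth=1
After op 7 (type): buf='baz' undo_depth=3 redo_depth=0
After op 8 (undo): buf='(empty)' undo_depth=2 redo_depth=1
After op 9 (undo): buf='ok' undo_depth=1 redo_depth=2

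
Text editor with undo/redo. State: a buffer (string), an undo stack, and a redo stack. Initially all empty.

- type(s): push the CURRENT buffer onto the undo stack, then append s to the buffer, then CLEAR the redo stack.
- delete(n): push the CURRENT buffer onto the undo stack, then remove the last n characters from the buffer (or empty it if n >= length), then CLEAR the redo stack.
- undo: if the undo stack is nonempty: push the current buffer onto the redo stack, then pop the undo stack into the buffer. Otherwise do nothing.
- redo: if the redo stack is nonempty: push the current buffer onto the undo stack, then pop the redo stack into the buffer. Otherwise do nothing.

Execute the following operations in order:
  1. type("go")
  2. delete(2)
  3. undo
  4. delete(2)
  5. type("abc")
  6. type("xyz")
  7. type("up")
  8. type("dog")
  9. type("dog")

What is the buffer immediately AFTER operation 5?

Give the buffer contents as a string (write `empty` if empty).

Answer: abc

Derivation:
After op 1 (type): buf='go' undo_depth=1 redo_depth=0
After op 2 (delete): buf='(empty)' undo_depth=2 redo_depth=0
After op 3 (undo): buf='go' undo_depth=1 redo_depth=1
After op 4 (delete): buf='(empty)' undo_depth=2 redo_depth=0
After op 5 (type): buf='abc' undo_depth=3 redo_depth=0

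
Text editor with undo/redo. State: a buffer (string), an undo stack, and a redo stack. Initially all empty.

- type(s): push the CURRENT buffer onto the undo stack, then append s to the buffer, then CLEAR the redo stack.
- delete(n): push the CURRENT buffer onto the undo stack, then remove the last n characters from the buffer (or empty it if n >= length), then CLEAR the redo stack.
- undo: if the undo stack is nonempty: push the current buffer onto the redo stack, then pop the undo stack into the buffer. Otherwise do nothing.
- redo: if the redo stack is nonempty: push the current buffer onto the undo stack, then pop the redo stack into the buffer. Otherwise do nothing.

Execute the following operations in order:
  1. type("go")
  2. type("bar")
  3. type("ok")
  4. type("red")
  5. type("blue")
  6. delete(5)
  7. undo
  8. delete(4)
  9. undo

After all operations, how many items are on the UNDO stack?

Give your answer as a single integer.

Answer: 5

Derivation:
After op 1 (type): buf='go' undo_depth=1 redo_depth=0
After op 2 (type): buf='gobar' undo_depth=2 redo_depth=0
After op 3 (type): buf='gobarok' undo_depth=3 redo_depth=0
After op 4 (type): buf='gobarokred' undo_depth=4 redo_depth=0
After op 5 (type): buf='gobarokredblue' undo_depth=5 redo_depth=0
After op 6 (delete): buf='gobarokre' undo_depth=6 redo_depth=0
After op 7 (undo): buf='gobarokredblue' undo_depth=5 redo_depth=1
After op 8 (delete): buf='gobarokred' undo_depth=6 redo_depth=0
After op 9 (undo): buf='gobarokredblue' undo_depth=5 redo_depth=1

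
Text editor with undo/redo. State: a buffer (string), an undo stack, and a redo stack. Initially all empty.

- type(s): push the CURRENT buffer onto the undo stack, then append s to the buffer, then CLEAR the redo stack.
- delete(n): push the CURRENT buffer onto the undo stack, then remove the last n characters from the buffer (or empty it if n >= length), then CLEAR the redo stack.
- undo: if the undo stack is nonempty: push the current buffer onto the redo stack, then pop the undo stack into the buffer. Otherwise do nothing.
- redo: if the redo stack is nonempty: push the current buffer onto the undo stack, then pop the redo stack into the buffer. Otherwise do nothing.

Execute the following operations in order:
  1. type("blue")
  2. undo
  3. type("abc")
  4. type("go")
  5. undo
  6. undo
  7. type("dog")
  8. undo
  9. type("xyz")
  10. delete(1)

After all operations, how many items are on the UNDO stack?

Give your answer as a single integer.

After op 1 (type): buf='blue' undo_depth=1 redo_depth=0
After op 2 (undo): buf='(empty)' undo_depth=0 redo_depth=1
After op 3 (type): buf='abc' undo_depth=1 redo_depth=0
After op 4 (type): buf='abcgo' undo_depth=2 redo_depth=0
After op 5 (undo): buf='abc' undo_depth=1 redo_depth=1
After op 6 (undo): buf='(empty)' undo_depth=0 redo_depth=2
After op 7 (type): buf='dog' undo_depth=1 redo_depth=0
After op 8 (undo): buf='(empty)' undo_depth=0 redo_depth=1
After op 9 (type): buf='xyz' undo_depth=1 redo_depth=0
After op 10 (delete): buf='xy' undo_depth=2 redo_depth=0

Answer: 2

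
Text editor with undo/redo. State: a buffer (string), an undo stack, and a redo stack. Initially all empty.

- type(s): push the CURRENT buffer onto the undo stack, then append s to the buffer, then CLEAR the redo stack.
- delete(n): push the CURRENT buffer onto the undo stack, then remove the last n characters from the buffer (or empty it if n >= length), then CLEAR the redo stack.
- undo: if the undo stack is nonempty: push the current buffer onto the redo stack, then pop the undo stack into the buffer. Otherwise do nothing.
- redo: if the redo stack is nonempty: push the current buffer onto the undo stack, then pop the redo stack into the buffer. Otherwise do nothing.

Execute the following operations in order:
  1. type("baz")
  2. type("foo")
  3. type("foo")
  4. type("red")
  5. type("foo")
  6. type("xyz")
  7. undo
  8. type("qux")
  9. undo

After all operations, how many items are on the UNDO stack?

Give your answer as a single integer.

Answer: 5

Derivation:
After op 1 (type): buf='baz' undo_depth=1 redo_depth=0
After op 2 (type): buf='bazfoo' undo_depth=2 redo_depth=0
After op 3 (type): buf='bazfoofoo' undo_depth=3 redo_depth=0
After op 4 (type): buf='bazfoofoored' undo_depth=4 redo_depth=0
After op 5 (type): buf='bazfoofooredfoo' undo_depth=5 redo_depth=0
After op 6 (type): buf='bazfoofooredfooxyz' undo_depth=6 redo_depth=0
After op 7 (undo): buf='bazfoofooredfoo' undo_depth=5 redo_depth=1
After op 8 (type): buf='bazfoofooredfooqux' undo_depth=6 redo_depth=0
After op 9 (undo): buf='bazfoofooredfoo' undo_depth=5 redo_depth=1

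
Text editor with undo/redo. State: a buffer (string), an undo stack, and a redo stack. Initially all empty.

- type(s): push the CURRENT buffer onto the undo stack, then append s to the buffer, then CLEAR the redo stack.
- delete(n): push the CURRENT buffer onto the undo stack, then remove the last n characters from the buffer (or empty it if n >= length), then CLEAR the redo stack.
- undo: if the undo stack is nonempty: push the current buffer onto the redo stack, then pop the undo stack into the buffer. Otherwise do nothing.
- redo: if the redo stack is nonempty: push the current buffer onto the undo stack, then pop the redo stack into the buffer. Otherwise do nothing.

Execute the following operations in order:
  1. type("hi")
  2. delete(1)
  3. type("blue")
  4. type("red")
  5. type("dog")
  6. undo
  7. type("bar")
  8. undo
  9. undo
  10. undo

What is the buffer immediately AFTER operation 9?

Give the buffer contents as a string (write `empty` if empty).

After op 1 (type): buf='hi' undo_depth=1 redo_depth=0
After op 2 (delete): buf='h' undo_depth=2 redo_depth=0
After op 3 (type): buf='hblue' undo_depth=3 redo_depth=0
After op 4 (type): buf='hbluered' undo_depth=4 redo_depth=0
After op 5 (type): buf='hbluereddog' undo_depth=5 redo_depth=0
After op 6 (undo): buf='hbluered' undo_depth=4 redo_depth=1
After op 7 (type): buf='hblueredbar' undo_depth=5 redo_depth=0
After op 8 (undo): buf='hbluered' undo_depth=4 redo_depth=1
After op 9 (undo): buf='hblue' undo_depth=3 redo_depth=2

Answer: hblue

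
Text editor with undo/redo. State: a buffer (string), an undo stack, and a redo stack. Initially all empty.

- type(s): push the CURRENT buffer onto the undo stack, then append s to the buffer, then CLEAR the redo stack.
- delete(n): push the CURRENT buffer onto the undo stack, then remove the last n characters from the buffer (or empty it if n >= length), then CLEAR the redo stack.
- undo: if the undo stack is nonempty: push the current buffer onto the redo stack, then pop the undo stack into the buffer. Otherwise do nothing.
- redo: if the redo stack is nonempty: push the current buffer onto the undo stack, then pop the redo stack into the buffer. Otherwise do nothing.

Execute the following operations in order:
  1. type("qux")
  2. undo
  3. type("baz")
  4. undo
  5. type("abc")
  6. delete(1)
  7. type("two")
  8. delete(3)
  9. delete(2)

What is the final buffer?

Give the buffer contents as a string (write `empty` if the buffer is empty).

After op 1 (type): buf='qux' undo_depth=1 redo_depth=0
After op 2 (undo): buf='(empty)' undo_depth=0 redo_depth=1
After op 3 (type): buf='baz' undo_depth=1 redo_depth=0
After op 4 (undo): buf='(empty)' undo_depth=0 redo_depth=1
After op 5 (type): buf='abc' undo_depth=1 redo_depth=0
After op 6 (delete): buf='ab' undo_depth=2 redo_depth=0
After op 7 (type): buf='abtwo' undo_depth=3 redo_depth=0
After op 8 (delete): buf='ab' undo_depth=4 redo_depth=0
After op 9 (delete): buf='(empty)' undo_depth=5 redo_depth=0

Answer: empty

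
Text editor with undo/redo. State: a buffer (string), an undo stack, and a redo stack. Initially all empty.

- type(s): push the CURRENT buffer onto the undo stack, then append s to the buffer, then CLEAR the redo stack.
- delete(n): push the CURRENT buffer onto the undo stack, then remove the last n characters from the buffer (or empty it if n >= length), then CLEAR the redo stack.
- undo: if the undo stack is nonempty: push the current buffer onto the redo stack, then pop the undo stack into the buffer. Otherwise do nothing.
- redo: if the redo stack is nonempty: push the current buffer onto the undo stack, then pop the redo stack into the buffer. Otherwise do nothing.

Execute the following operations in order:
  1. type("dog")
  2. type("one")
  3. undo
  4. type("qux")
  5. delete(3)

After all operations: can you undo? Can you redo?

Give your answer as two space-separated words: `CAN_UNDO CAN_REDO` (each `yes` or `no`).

Answer: yes no

Derivation:
After op 1 (type): buf='dog' undo_depth=1 redo_depth=0
After op 2 (type): buf='dogone' undo_depth=2 redo_depth=0
After op 3 (undo): buf='dog' undo_depth=1 redo_depth=1
After op 4 (type): buf='dogqux' undo_depth=2 redo_depth=0
After op 5 (delete): buf='dog' undo_depth=3 redo_depth=0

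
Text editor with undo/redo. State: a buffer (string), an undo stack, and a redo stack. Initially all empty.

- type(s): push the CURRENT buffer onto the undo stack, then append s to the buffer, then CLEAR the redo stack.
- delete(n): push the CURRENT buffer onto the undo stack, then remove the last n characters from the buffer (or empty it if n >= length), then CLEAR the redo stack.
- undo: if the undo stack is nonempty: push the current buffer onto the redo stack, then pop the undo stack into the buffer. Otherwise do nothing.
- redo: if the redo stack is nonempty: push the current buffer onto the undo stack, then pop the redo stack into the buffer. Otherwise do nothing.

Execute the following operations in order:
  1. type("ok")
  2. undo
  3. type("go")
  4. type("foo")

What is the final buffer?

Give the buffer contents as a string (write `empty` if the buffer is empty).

Answer: gofoo

Derivation:
After op 1 (type): buf='ok' undo_depth=1 redo_depth=0
After op 2 (undo): buf='(empty)' undo_depth=0 redo_depth=1
After op 3 (type): buf='go' undo_depth=1 redo_depth=0
After op 4 (type): buf='gofoo' undo_depth=2 redo_depth=0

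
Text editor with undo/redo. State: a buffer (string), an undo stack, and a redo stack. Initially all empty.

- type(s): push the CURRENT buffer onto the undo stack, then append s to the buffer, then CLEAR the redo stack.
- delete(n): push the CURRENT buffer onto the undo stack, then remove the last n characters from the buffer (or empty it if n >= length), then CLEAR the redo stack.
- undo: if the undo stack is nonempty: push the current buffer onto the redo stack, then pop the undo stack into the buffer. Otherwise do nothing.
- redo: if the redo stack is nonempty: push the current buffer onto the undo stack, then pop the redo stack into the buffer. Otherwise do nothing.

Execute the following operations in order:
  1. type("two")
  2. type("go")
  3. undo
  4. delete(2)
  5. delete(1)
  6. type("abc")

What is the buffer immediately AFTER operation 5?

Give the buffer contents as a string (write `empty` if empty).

After op 1 (type): buf='two' undo_depth=1 redo_depth=0
After op 2 (type): buf='twogo' undo_depth=2 redo_depth=0
After op 3 (undo): buf='two' undo_depth=1 redo_depth=1
After op 4 (delete): buf='t' undo_depth=2 redo_depth=0
After op 5 (delete): buf='(empty)' undo_depth=3 redo_depth=0

Answer: empty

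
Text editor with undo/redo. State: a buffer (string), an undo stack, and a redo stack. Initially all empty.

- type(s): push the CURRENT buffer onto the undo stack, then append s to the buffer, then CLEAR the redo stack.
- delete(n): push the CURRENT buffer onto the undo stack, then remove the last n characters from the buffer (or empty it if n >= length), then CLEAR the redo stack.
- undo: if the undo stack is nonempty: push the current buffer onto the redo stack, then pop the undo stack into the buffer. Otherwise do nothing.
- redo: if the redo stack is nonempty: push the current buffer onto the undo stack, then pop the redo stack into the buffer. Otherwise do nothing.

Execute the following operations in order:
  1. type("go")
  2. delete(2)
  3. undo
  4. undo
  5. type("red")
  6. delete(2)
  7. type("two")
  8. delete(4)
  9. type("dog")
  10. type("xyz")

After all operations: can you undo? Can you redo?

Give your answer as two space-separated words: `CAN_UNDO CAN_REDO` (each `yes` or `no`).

After op 1 (type): buf='go' undo_depth=1 redo_depth=0
After op 2 (delete): buf='(empty)' undo_depth=2 redo_depth=0
After op 3 (undo): buf='go' undo_depth=1 redo_depth=1
After op 4 (undo): buf='(empty)' undo_depth=0 redo_depth=2
After op 5 (type): buf='red' undo_depth=1 redo_depth=0
After op 6 (delete): buf='r' undo_depth=2 redo_depth=0
After op 7 (type): buf='rtwo' undo_depth=3 redo_depth=0
After op 8 (delete): buf='(empty)' undo_depth=4 redo_depth=0
After op 9 (type): buf='dog' undo_depth=5 redo_depth=0
After op 10 (type): buf='dogxyz' undo_depth=6 redo_depth=0

Answer: yes no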